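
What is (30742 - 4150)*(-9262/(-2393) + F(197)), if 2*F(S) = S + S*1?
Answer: 12782322336/2393 ≈ 5.3415e+6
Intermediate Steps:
F(S) = S (F(S) = (S + S*1)/2 = (S + S)/2 = (2*S)/2 = S)
(30742 - 4150)*(-9262/(-2393) + F(197)) = (30742 - 4150)*(-9262/(-2393) + 197) = 26592*(-9262*(-1/2393) + 197) = 26592*(9262/2393 + 197) = 26592*(480683/2393) = 12782322336/2393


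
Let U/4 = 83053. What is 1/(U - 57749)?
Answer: 1/274463 ≈ 3.6435e-6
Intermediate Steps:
U = 332212 (U = 4*83053 = 332212)
1/(U - 57749) = 1/(332212 - 57749) = 1/274463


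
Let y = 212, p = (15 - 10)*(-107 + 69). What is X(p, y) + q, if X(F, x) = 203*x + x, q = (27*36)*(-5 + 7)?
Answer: 45192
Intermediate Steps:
q = 1944 (q = 972*2 = 1944)
p = -190 (p = 5*(-38) = -190)
X(F, x) = 204*x
X(p, y) + q = 204*212 + 1944 = 43248 + 1944 = 45192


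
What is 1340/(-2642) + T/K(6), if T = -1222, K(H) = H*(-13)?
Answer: 60077/3963 ≈ 15.159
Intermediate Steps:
K(H) = -13*H
1340/(-2642) + T/K(6) = 1340/(-2642) - 1222/((-13*6)) = 1340*(-1/2642) - 1222/(-78) = -670/1321 - 1222*(-1/78) = -670/1321 + 47/3 = 60077/3963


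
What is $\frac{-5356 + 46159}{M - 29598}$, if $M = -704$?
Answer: $- \frac{40803}{30302} \approx -1.3465$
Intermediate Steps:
$\frac{-5356 + 46159}{M - 29598} = \frac{-5356 + 46159}{-704 - 29598} = \frac{40803}{-30302} = 40803 \left(- \frac{1}{30302}\right) = - \frac{40803}{30302}$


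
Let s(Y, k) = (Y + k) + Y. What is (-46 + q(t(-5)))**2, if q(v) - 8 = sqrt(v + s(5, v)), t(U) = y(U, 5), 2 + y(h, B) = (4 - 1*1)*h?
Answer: 1420 - 152*I*sqrt(6) ≈ 1420.0 - 372.32*I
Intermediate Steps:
y(h, B) = -2 + 3*h (y(h, B) = -2 + (4 - 1*1)*h = -2 + (4 - 1)*h = -2 + 3*h)
t(U) = -2 + 3*U
s(Y, k) = k + 2*Y
q(v) = 8 + sqrt(10 + 2*v) (q(v) = 8 + sqrt(v + (v + 2*5)) = 8 + sqrt(v + (v + 10)) = 8 + sqrt(v + (10 + v)) = 8 + sqrt(10 + 2*v))
(-46 + q(t(-5)))**2 = (-46 + (8 + sqrt(10 + 2*(-2 + 3*(-5)))))**2 = (-46 + (8 + sqrt(10 + 2*(-2 - 15))))**2 = (-46 + (8 + sqrt(10 + 2*(-17))))**2 = (-46 + (8 + sqrt(10 - 34)))**2 = (-46 + (8 + sqrt(-24)))**2 = (-46 + (8 + 2*I*sqrt(6)))**2 = (-38 + 2*I*sqrt(6))**2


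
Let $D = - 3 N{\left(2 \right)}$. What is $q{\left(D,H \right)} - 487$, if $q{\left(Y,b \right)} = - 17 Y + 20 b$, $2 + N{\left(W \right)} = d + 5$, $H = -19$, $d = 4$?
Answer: $-510$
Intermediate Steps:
$N{\left(W \right)} = 7$ ($N{\left(W \right)} = -2 + \left(4 + 5\right) = -2 + 9 = 7$)
$D = -21$ ($D = \left(-3\right) 7 = -21$)
$q{\left(D,H \right)} - 487 = \left(\left(-17\right) \left(-21\right) + 20 \left(-19\right)\right) - 487 = \left(357 - 380\right) - 487 = -23 - 487 = -510$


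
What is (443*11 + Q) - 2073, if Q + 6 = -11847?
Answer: -9053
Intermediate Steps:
Q = -11853 (Q = -6 - 11847 = -11853)
(443*11 + Q) - 2073 = (443*11 - 11853) - 2073 = (4873 - 11853) - 2073 = -6980 - 2073 = -9053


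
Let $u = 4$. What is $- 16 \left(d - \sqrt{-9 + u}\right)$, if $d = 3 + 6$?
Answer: $-144 + 16 i \sqrt{5} \approx -144.0 + 35.777 i$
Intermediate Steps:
$d = 9$
$- 16 \left(d - \sqrt{-9 + u}\right) = - 16 \left(9 - \sqrt{-9 + 4}\right) = - 16 \left(9 - \sqrt{-5}\right) = - 16 \left(9 - i \sqrt{5}\right) = -144 + 16 i \sqrt{5}$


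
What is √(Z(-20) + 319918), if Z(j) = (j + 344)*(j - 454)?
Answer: √166342 ≈ 407.85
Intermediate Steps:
Z(j) = (-454 + j)*(344 + j) (Z(j) = (344 + j)*(-454 + j) = (-454 + j)*(344 + j))
√(Z(-20) + 319918) = √((-156176 + (-20)² - 110*(-20)) + 319918) = √((-156176 + 400 + 2200) + 319918) = √(-153576 + 319918) = √166342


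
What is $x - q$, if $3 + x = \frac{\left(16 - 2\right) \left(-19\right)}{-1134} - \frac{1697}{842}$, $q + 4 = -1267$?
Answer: $\frac{86358677}{68202} \approx 1266.2$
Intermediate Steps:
$q = -1271$ ($q = -4 - 1267 = -1271$)
$x = - \frac{326065}{68202}$ ($x = -3 - \left(\frac{1697}{842} - \frac{\left(16 - 2\right) \left(-19\right)}{-1134}\right) = -3 - \left(\frac{1697}{842} - 14 \left(-19\right) \left(- \frac{1}{1134}\right)\right) = -3 - \frac{121459}{68202} = - \frac{326065}{68202} \approx -4.7809$)
$x - q = - \frac{326065}{68202} - -1271 = - \frac{326065}{68202} + 1271 = \frac{86358677}{68202}$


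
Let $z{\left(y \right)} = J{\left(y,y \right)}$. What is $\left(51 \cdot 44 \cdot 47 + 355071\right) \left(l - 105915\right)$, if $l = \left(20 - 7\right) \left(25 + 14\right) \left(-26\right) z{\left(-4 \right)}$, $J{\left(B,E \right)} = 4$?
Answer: $-73061288577$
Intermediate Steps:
$z{\left(y \right)} = 4$
$l = -52728$ ($l = \left(20 - 7\right) \left(25 + 14\right) \left(-26\right) 4 = 13 \cdot 39 \left(-26\right) 4 = 507 \left(-26\right) 4 = \left(-13182\right) 4 = -52728$)
$\left(51 \cdot 44 \cdot 47 + 355071\right) \left(l - 105915\right) = \left(51 \cdot 44 \cdot 47 + 355071\right) \left(-52728 - 105915\right) = \left(2244 \cdot 47 + 355071\right) \left(-158643\right) = \left(105468 + 355071\right) \left(-158643\right) = 460539 \left(-158643\right) = -73061288577$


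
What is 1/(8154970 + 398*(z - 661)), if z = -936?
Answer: 1/7519364 ≈ 1.3299e-7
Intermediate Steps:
1/(8154970 + 398*(z - 661)) = 1/(8154970 + 398*(-936 - 661)) = 1/(8154970 + 398*(-1597)) = 1/(8154970 - 635606) = 1/7519364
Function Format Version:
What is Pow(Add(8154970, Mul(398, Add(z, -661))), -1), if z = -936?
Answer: Rational(1, 7519364) ≈ 1.3299e-7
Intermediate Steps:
Pow(Add(8154970, Mul(398, Add(z, -661))), -1) = Pow(Add(8154970, Mul(398, Add(-936, -661))), -1) = Pow(Add(8154970, Mul(398, -1597)), -1) = Pow(Add(8154970, -635606), -1) = Pow(7519364, -1) = Rational(1, 7519364)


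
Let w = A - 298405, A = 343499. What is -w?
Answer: -45094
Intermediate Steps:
w = 45094 (w = 343499 - 298405 = 45094)
-w = -1*45094 = -45094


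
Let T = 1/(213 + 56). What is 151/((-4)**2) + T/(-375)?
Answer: 15232109/1614000 ≈ 9.4375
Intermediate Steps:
T = 1/269 ≈ 0.0037175
151/((-4)**2) + T/(-375) = 151/((-4)**2) + (1/269)/(-375) = 151/16 + (1/269)*(-1/375) = 151*(1/16) - 1/100875 = 151/16 - 1/100875 = 15232109/1614000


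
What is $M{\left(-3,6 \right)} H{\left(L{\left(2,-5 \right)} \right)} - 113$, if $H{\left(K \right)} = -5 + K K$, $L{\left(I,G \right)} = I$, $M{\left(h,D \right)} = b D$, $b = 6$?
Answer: $-149$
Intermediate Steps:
$M{\left(h,D \right)} = 6 D$
$H{\left(K \right)} = -5 + K^{2}$
$M{\left(-3,6 \right)} H{\left(L{\left(2,-5 \right)} \right)} - 113 = 6 \cdot 6 \left(-5 + 2^{2}\right) - 113 = 36 \left(-5 + 4\right) - 113 = 36 \left(-1\right) - 113 = -36 - 113 = -149$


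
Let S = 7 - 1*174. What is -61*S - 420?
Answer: 9767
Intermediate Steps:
S = -167 (S = 7 - 174 = -167)
-61*S - 420 = -61*(-167) - 420 = 10187 - 420 = 9767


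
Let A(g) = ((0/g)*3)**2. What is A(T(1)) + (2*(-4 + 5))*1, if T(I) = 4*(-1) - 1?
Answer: 2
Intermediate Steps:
T(I) = -5 (T(I) = -4 - 1 = -5)
A(g) = 0 (A(g) = (0*3)**2 = 0**2 = 0)
A(T(1)) + (2*(-4 + 5))*1 = 0 + (2*(-4 + 5))*1 = 0 + (2*1)*1 = 0 + 2*1 = 0 + 2 = 2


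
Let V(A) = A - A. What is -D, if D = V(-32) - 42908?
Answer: 42908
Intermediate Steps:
V(A) = 0
D = -42908 (D = 0 - 42908 = -42908)
-D = -1*(-42908) = 42908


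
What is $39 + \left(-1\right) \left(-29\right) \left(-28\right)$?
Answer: $-773$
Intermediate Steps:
$39 + \left(-1\right) \left(-29\right) \left(-28\right) = 39 + 29 \left(-28\right) = 39 - 812 = -773$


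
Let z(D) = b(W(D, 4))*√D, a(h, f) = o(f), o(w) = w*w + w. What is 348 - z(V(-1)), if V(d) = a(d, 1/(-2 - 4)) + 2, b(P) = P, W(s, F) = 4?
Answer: 348 - 2*√67/3 ≈ 342.54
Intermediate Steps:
o(w) = w + w² (o(w) = w² + w = w + w²)
a(h, f) = f*(1 + f)
V(d) = 67/36 (V(d) = (1 + 1/(-2 - 4))/(-2 - 4) + 2 = (1 + 1/(-6))/(-6) + 2 = -(1 - ⅙)/6 + 2 = -⅙*⅚ + 2 = -5/36 + 2 = 67/36)
z(D) = 4*√D
348 - z(V(-1)) = 348 - 4*√(67/36) = 348 - 4*√67/6 = 348 - 2*√67/3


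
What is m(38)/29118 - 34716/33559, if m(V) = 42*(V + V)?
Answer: -150623360/162861827 ≈ -0.92485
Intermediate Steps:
m(V) = 84*V (m(V) = 42*(2*V) = 84*V)
m(38)/29118 - 34716/33559 = (84*38)/29118 - 34716/33559 = 3192*(1/29118) - 34716*1/33559 = 532/4853 - 34716/33559 = -150623360/162861827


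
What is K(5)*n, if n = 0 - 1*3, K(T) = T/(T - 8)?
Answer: 5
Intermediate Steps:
K(T) = T/(-8 + T)
n = -3 (n = 0 - 3 = -3)
K(5)*n = (5/(-8 + 5))*(-3) = (5/(-3))*(-3) = (5*(-1/3))*(-3) = -5/3*(-3) = 5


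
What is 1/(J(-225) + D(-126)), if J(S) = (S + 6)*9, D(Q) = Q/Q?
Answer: -1/1970 ≈ -0.00050761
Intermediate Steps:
D(Q) = 1
J(S) = 54 + 9*S (J(S) = (6 + S)*9 = 54 + 9*S)
1/(J(-225) + D(-126)) = 1/((54 + 9*(-225)) + 1) = 1/((54 - 2025) + 1) = 1/(-1971 + 1) = 1/(-1970) = -1/1970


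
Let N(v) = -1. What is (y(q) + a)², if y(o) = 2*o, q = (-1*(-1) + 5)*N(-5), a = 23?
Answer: 121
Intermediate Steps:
q = -6 (q = (-1*(-1) + 5)*(-1) = (1 + 5)*(-1) = 6*(-1) = -6)
(y(q) + a)² = (2*(-6) + 23)² = (-12 + 23)² = 11² = 121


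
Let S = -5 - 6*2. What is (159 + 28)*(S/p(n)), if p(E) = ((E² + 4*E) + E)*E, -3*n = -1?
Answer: -85833/16 ≈ -5364.6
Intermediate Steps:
n = ⅓ (n = -⅓*(-1) = ⅓ ≈ 0.33333)
p(E) = E*(E² + 5*E) (p(E) = (E² + 5*E)*E = E*(E² + 5*E))
S = -17 (S = -5 - 12 = -17)
(159 + 28)*(S/p(n)) = (159 + 28)*(-17*9/(5 + ⅓)) = 187*(-17/((⅑)*(16/3))) = 187*(-17/16/27) = 187*(-17*27/16) = 187*(-459/16) = -85833/16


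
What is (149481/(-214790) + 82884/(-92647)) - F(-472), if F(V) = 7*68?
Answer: -9503884606447/19899649130 ≈ -477.59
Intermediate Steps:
F(V) = 476
(149481/(-214790) + 82884/(-92647)) - F(-472) = (149481/(-214790) + 82884/(-92647)) - 1*476 = (149481*(-1/214790) + 82884*(-1/92647)) - 476 = (-149481/214790 - 82884/92647) - 476 = -31651620567/19899649130 - 476 = -9503884606447/19899649130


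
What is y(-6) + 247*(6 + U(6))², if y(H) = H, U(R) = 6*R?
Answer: 435702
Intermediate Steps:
y(-6) + 247*(6 + U(6))² = -6 + 247*(6 + 6*6)² = -6 + 247*(6 + 36)² = -6 + 247*42² = -6 + 247*1764 = -6 + 435708 = 435702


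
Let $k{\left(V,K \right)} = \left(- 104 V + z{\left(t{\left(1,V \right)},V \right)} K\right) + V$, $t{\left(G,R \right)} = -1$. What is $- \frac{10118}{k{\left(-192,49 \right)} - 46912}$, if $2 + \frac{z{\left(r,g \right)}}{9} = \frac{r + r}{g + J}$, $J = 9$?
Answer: $\frac{308599}{854402} \approx 0.36119$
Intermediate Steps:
$z{\left(r,g \right)} = -18 + \frac{18 r}{9 + g}$ ($z{\left(r,g \right)} = -18 + 9 \frac{r + r}{g + 9} = -18 + 9 \frac{2 r}{9 + g} = -18 + \frac{18 r}{9 + g}$)
$k{\left(V,K \right)} = - 103 V + \frac{18 K \left(-10 - V\right)}{9 + V}$ ($k{\left(V,K \right)} = \left(- 104 V + \frac{18 \left(-9 - 1 - V\right)}{9 + V} K\right) + V = \left(- 104 V + \frac{18 \left(-10 - V\right)}{9 + V} K\right) + V = \left(- 104 V + \frac{18 K \left(-10 - V\right)}{9 + V}\right) + V = - 103 V + \frac{18 K \left(-10 - V\right)}{9 + V}$)
$- \frac{10118}{k{\left(-192,49 \right)} - 46912} = - \frac{10118}{\frac{\left(-103\right) \left(-192\right) \left(9 - 192\right) - 882 \left(10 - 192\right)}{9 - 192} - 46912} = - \frac{10118}{\frac{\left(-103\right) \left(-192\right) \left(-183\right) - 882 \left(-182\right)}{-183} - 46912} = - \frac{10118}{- \frac{-3619008 + 160524}{183} - 46912} = - \frac{10118}{\left(- \frac{1}{183}\right) \left(-3458484\right) - 46912} = - \frac{10118}{\frac{1152828}{61} - 46912} = - \frac{10118}{- \frac{1708804}{61}} = \left(-10118\right) \left(- \frac{61}{1708804}\right) = \frac{308599}{854402}$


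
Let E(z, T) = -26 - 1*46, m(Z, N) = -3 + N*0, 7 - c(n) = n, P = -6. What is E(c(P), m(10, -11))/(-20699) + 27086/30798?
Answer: 9704665/10991169 ≈ 0.88295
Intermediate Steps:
c(n) = 7 - n
m(Z, N) = -3 (m(Z, N) = -3 + 0 = -3)
E(z, T) = -72 (E(z, T) = -26 - 46 = -72)
E(c(P), m(10, -11))/(-20699) + 27086/30798 = -72/(-20699) + 27086/30798 = -72*(-1/20699) + 27086*(1/30798) = 72/20699 + 467/531 = 9704665/10991169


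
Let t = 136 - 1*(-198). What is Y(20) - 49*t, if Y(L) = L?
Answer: -16346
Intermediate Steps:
t = 334 (t = 136 + 198 = 334)
Y(20) - 49*t = 20 - 49*334 = 20 - 16366 = -16346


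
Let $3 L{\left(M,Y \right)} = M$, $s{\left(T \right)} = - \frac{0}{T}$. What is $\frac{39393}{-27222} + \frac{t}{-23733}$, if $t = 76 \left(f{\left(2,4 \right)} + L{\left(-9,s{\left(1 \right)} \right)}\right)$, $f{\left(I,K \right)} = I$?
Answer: $- \frac{310948399}{215353242} \approx -1.4439$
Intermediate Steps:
$s{\left(T \right)} = 0$ ($s{\left(T \right)} = \left(-1\right) 0 = 0$)
$L{\left(M,Y \right)} = \frac{M}{3}$
$t = -76$ ($t = 76 \left(2 + \frac{1}{3} \left(-9\right)\right) = 76 \left(2 - 3\right) = 76 \left(-1\right) = -76$)
$\frac{39393}{-27222} + \frac{t}{-23733} = \frac{39393}{-27222} - \frac{76}{-23733} = 39393 \left(- \frac{1}{27222}\right) - - \frac{76}{23733} = - \frac{13131}{9074} + \frac{76}{23733} = - \frac{310948399}{215353242}$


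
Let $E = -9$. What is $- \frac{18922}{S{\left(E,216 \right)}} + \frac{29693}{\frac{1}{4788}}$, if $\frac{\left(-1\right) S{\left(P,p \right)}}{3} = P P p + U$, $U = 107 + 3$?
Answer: $\frac{3754569757817}{26409} \approx 1.4217 \cdot 10^{8}$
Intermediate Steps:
$U = 110$
$S{\left(P,p \right)} = -330 - 3 p P^{2}$ ($S{\left(P,p \right)} = - 3 \left(P P p + 110\right) = - 3 \left(P^{2} p + 110\right) = - 3 \left(p P^{2} + 110\right) = - 3 \left(110 + p P^{2}\right) = -330 - 3 p P^{2}$)
$- \frac{18922}{S{\left(E,216 \right)}} + \frac{29693}{\frac{1}{4788}} = - \frac{18922}{-330 - 648 \left(-9\right)^{2}} + \frac{29693}{\frac{1}{4788}} = - \frac{18922}{-330 - 648 \cdot 81} + 29693 \frac{1}{\frac{1}{4788}} = - \frac{18922}{-330 - 52488} + 29693 \cdot 4788 = - \frac{18922}{-52818} + 142170084 = \left(-18922\right) \left(- \frac{1}{52818}\right) + 142170084 = \frac{9461}{26409} + 142170084 = \frac{3754569757817}{26409}$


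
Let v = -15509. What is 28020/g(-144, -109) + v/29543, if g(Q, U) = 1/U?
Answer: -90229655249/29543 ≈ -3.0542e+6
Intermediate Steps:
28020/g(-144, -109) + v/29543 = 28020/(1/(-109)) - 15509/29543 = 28020/(-1/109) - 15509*1/29543 = 28020*(-109) - 15509/29543 = -3054180 - 15509/29543 = -90229655249/29543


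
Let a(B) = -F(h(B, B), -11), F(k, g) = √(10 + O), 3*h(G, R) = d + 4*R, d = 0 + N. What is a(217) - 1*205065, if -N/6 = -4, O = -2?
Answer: -205065 - 2*√2 ≈ -2.0507e+5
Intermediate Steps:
N = 24 (N = -6*(-4) = 24)
d = 24 (d = 0 + 24 = 24)
h(G, R) = 8 + 4*R/3 (h(G, R) = (24 + 4*R)/3 = 8 + 4*R/3)
F(k, g) = 2*√2 (F(k, g) = √(10 - 2) = √8 = 2*√2)
a(B) = -2*√2
a(217) - 1*205065 = -2*√2 - 1*205065 = -2*√2 - 205065 = -205065 - 2*√2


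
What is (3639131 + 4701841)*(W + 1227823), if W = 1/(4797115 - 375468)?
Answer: 45283136024467596504/4421647 ≈ 1.0241e+13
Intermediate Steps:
W = 1/4421647 ≈ 2.2616e-7
(3639131 + 4701841)*(W + 1227823) = (3639131 + 4701841)*(1/4421647 + 1227823) = 8340972*(5428999884482/4421647) = 45283136024467596504/4421647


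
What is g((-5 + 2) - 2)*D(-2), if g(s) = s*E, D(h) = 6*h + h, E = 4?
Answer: 280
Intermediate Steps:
D(h) = 7*h
g(s) = 4*s (g(s) = s*4 = 4*s)
g((-5 + 2) - 2)*D(-2) = (4*((-5 + 2) - 2))*(7*(-2)) = (4*(-3 - 2))*(-14) = (4*(-5))*(-14) = -20*(-14) = 280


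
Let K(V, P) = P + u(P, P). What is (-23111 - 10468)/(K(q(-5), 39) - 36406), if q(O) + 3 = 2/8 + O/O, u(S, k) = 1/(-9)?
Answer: 302211/327304 ≈ 0.92333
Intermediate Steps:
u(S, k) = -1/9 (u(S, k) = 1*(-1/9) = -1/9)
q(O) = -7/4 (q(O) = -3 + (2/8 + O/O) = -3 + (2*(1/8) + 1) = -3 + (1/4 + 1) = -3 + 5/4 = -7/4)
K(V, P) = -1/9 + P (K(V, P) = P - 1/9 = -1/9 + P)
(-23111 - 10468)/(K(q(-5), 39) - 36406) = (-23111 - 10468)/((-1/9 + 39) - 36406) = -33579/(350/9 - 36406) = -33579/(-327304/9) = -33579*(-9/327304) = 302211/327304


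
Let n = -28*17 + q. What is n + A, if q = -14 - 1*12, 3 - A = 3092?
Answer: -3591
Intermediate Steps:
A = -3089 (A = 3 - 1*3092 = 3 - 3092 = -3089)
q = -26 (q = -14 - 12 = -26)
n = -502 (n = -28*17 - 26 = -476 - 26 = -502)
n + A = -502 - 3089 = -3591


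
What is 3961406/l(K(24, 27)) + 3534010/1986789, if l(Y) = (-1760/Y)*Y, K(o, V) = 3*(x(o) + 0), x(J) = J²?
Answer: -3932129003867/1748374320 ≈ -2249.0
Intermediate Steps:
K(o, V) = 3*o² (K(o, V) = 3*(o² + 0) = 3*o²)
l(Y) = -1760
3961406/l(K(24, 27)) + 3534010/1986789 = 3961406/(-1760) + 3534010/1986789 = 3961406*(-1/1760) + 3534010*(1/1986789) = -1980703/880 + 3534010/1986789 = -3932129003867/1748374320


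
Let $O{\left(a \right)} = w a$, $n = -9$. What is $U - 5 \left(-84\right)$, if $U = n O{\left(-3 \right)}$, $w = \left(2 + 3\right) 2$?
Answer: $690$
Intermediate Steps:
$w = 10$ ($w = 5 \cdot 2 = 10$)
$O{\left(a \right)} = 10 a$
$U = 270$ ($U = - 9 \cdot 10 \left(-3\right) = \left(-9\right) \left(-30\right) = 270$)
$U - 5 \left(-84\right) = 270 - 5 \left(-84\right) = 270 - -420 = 270 + 420 = 690$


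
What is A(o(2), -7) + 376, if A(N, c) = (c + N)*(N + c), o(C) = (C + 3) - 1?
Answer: 385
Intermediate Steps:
o(C) = 2 + C (o(C) = (3 + C) - 1 = 2 + C)
A(N, c) = (N + c)² (A(N, c) = (N + c)*(N + c) = (N + c)²)
A(o(2), -7) + 376 = ((2 + 2) - 7)² + 376 = (4 - 7)² + 376 = (-3)² + 376 = 9 + 376 = 385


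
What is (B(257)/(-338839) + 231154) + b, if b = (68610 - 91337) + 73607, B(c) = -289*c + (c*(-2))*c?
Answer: 95564324897/338839 ≈ 2.8203e+5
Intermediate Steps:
B(c) = -289*c - 2*c² (B(c) = -289*c + (-2*c)*c = -289*c - 2*c²)
b = 50880 (b = -22727 + 73607 = 50880)
(B(257)/(-338839) + 231154) + b = (-1*257*(289 + 2*257)/(-338839) + 231154) + 50880 = (-1*257*(289 + 514)*(-1/338839) + 231154) + 50880 = (-1*257*803*(-1/338839) + 231154) + 50880 = (-206371*(-1/338839) + 231154) + 50880 = (206371/338839 + 231154) + 50880 = 78324196577/338839 + 50880 = 95564324897/338839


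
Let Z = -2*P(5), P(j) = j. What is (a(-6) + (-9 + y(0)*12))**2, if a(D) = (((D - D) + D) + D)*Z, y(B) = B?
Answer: 12321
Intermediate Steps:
Z = -10 (Z = -2*5 = -10)
a(D) = -20*D (a(D) = (((D - D) + D) + D)*(-10) = ((0 + D) + D)*(-10) = (D + D)*(-10) = (2*D)*(-10) = -20*D)
(a(-6) + (-9 + y(0)*12))**2 = (-20*(-6) + (-9 + 0*12))**2 = (120 + (-9 + 0))**2 = (120 - 9)**2 = 111**2 = 12321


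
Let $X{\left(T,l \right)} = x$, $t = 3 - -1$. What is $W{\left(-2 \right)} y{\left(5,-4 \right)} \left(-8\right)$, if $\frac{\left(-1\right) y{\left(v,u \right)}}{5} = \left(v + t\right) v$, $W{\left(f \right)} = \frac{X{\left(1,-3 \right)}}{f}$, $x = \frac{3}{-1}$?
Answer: $2700$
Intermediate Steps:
$x = -3$ ($x = 3 \left(-1\right) = -3$)
$t = 4$ ($t = 3 + 1 = 4$)
$X{\left(T,l \right)} = -3$
$W{\left(f \right)} = - \frac{3}{f}$
$y{\left(v,u \right)} = - 5 v \left(4 + v\right)$ ($y{\left(v,u \right)} = - 5 \left(v + 4\right) v = - 5 \left(4 + v\right) v = - 5 v \left(4 + v\right)$)
$W{\left(-2 \right)} y{\left(5,-4 \right)} \left(-8\right) = - \frac{3}{-2} \left(\left(-5\right) 5 \left(4 + 5\right)\right) \left(-8\right) = \left(-3\right) \left(- \frac{1}{2}\right) \left(\left(-5\right) 5 \cdot 9\right) \left(-8\right) = \frac{3}{2} \left(-225\right) \left(-8\right) = \left(- \frac{675}{2}\right) \left(-8\right) = 2700$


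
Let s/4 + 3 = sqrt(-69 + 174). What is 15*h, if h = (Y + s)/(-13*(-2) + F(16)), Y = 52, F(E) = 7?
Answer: 200/11 + 20*sqrt(105)/11 ≈ 36.813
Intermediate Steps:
s = -12 + 4*sqrt(105) (s = -12 + 4*sqrt(-69 + 174) = -12 + 4*sqrt(105) ≈ 28.988)
h = 40/33 + 4*sqrt(105)/33 (h = (52 + (-12 + 4*sqrt(105)))/(-13*(-2) + 7) = (40 + 4*sqrt(105))/(26 + 7) = (40 + 4*sqrt(105))/33 = (40 + 4*sqrt(105))*(1/33) = 40/33 + 4*sqrt(105)/33 ≈ 2.4542)
15*h = 15*(40/33 + 4*sqrt(105)/33) = 200/11 + 20*sqrt(105)/11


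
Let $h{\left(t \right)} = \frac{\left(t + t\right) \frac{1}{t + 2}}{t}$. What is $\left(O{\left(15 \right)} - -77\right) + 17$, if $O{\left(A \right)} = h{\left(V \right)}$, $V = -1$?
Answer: $96$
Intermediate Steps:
$h{\left(t \right)} = \frac{2}{2 + t}$ ($h{\left(t \right)} = \frac{2 t \frac{1}{2 + t}}{t} = \frac{2}{2 + t}$)
$O{\left(A \right)} = 2$ ($O{\left(A \right)} = \frac{2}{2 - 1} = \frac{2}{1} = 2 \cdot 1 = 2$)
$\left(O{\left(15 \right)} - -77\right) + 17 = \left(2 - -77\right) + 17 = \left(2 + \left(-15 + 92\right)\right) + 17 = \left(2 + 77\right) + 17 = 79 + 17 = 96$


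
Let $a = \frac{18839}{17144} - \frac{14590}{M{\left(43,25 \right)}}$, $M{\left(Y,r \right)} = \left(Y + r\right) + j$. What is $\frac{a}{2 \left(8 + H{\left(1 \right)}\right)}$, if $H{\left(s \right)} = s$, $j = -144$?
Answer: $\frac{62890681}{5863248} \approx 10.726$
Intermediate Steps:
$M{\left(Y,r \right)} = -144 + Y + r$ ($M{\left(Y,r \right)} = \left(Y + r\right) - 144 = -144 + Y + r$)
$a = \frac{62890681}{325736}$ ($a = \frac{18839}{17144} - \frac{14590}{-144 + 43 + 25} = 18839 \cdot \frac{1}{17144} - \frac{14590}{-76} = \frac{18839}{17144} - - \frac{7295}{38} = \frac{18839}{17144} + \frac{7295}{38} = \frac{62890681}{325736} \approx 193.07$)
$\frac{a}{2 \left(8 + H{\left(1 \right)}\right)} = \frac{62890681}{325736 \cdot 2 \left(8 + 1\right)} = \frac{62890681}{325736 \cdot 2 \cdot 9} = \frac{62890681}{325736 \cdot 18} = \frac{62890681}{325736} \cdot \frac{1}{18} = \frac{62890681}{5863248}$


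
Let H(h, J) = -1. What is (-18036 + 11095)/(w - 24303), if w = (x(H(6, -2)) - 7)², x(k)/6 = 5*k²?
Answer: 6941/23774 ≈ 0.29196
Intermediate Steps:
x(k) = 30*k² (x(k) = 6*(5*k²) = 30*k²)
w = 529 (w = (30*(-1)² - 7)² = (30*1 - 7)² = (30 - 7)² = 23² = 529)
(-18036 + 11095)/(w - 24303) = (-18036 + 11095)/(529 - 24303) = -6941/(-23774) = -6941*(-1/23774) = 6941/23774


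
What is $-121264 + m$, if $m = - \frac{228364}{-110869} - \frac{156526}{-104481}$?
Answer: $- \frac{1404645066941918}{11583703989} \approx -1.2126 \cdot 10^{5}$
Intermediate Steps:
$m = \frac{41213580178}{11583703989}$ ($m = \left(-228364\right) \left(- \frac{1}{110869}\right) - - \frac{156526}{104481} = \frac{228364}{110869} + \frac{156526}{104481} = \frac{41213580178}{11583703989} \approx 3.5579$)
$-121264 + m = -121264 + \frac{41213580178}{11583703989} = - \frac{1404645066941918}{11583703989}$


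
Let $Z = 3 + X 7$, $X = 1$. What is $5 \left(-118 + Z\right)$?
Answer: $-540$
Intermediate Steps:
$Z = 10$ ($Z = 3 + 1 \cdot 7 = 3 + 7 = 10$)
$5 \left(-118 + Z\right) = 5 \left(-118 + 10\right) = 5 \left(-108\right) = -540$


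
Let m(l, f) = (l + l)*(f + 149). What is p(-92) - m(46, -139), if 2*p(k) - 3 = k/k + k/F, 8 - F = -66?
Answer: -33989/37 ≈ -918.62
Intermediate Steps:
F = 74 (F = 8 - 1*(-66) = 8 + 66 = 74)
m(l, f) = 2*l*(149 + f) (m(l, f) = (2*l)*(149 + f) = 2*l*(149 + f))
p(k) = 2 + k/148 (p(k) = 3/2 + (k/k + k/74)/2 = 3/2 + (1 + k*(1/74))/2 = 3/2 + (1 + k/74)/2 = 3/2 + (½ + k/148) = 2 + k/148)
p(-92) - m(46, -139) = (2 + (1/148)*(-92)) - 2*46*(149 - 139) = (2 - 23/37) - 2*46*10 = 51/37 - 1*920 = 51/37 - 920 = -33989/37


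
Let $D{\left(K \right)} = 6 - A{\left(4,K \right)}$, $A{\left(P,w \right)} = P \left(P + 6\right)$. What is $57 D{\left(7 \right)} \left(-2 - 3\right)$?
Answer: $9690$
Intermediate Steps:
$A{\left(P,w \right)} = P \left(6 + P\right)$
$D{\left(K \right)} = -34$ ($D{\left(K \right)} = 6 - 4 \left(6 + 4\right) = 6 - 4 \cdot 10 = 6 - 40 = -34$)
$57 D{\left(7 \right)} \left(-2 - 3\right) = 57 \left(-34\right) \left(-2 - 3\right) = - 1938 \left(-2 - 3\right) = \left(-1938\right) \left(-5\right) = 9690$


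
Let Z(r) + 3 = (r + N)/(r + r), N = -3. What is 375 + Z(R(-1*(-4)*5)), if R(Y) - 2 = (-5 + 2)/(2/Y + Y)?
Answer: 92179/248 ≈ 371.69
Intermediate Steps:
R(Y) = 2 - 3/(Y + 2/Y) (R(Y) = 2 + (-5 + 2)/(2/Y + Y) = 2 - 3/(Y + 2/Y))
Z(r) = -3 + (-3 + r)/(2*r) (Z(r) = -3 + (r - 3)/(r + r) = -3 + (-3 + r)/((2*r)) = -3 + (-3 + r)*(1/(2*r)) = -3 + (-3 + r)/(2*r))
375 + Z(R(-1*(-4)*5)) = 375 + (-3 - 5*(4 - 3*(-1*(-4))*5 + 2*(-1*(-4)*5)**2)/(2 + (-1*(-4)*5)**2))/(2*(((4 - 3*(-1*(-4))*5 + 2*(-1*(-4)*5)**2)/(2 + (-1*(-4)*5)**2)))) = 375 + (-3 - 5*(4 - 12*5 + 2*(4*5)**2)/(2 + (4*5)**2))/(2*(((4 - 12*5 + 2*(4*5)**2)/(2 + (4*5)**2)))) = 375 + (-3 - 5*(4 - 3*20 + 2*20**2)/(2 + 20**2))/(2*(((4 - 3*20 + 2*20**2)/(2 + 20**2)))) = 375 + (-3 - 5*(4 - 60 + 2*400)/(2 + 400))/(2*(((4 - 60 + 2*400)/(2 + 400)))) = 375 + (-3 - 5*(4 - 60 + 800)/402)/(2*(((4 - 60 + 800)/402))) = 375 + (-3 - 5*744/402)/(2*(((1/402)*744))) = 375 + (-3 - 5*124/67)/(2*(124/67)) = 375 + (1/2)*(67/124)*(-3 - 620/67) = 375 + (1/2)*(67/124)*(-821/67) = 375 - 821/248 = 92179/248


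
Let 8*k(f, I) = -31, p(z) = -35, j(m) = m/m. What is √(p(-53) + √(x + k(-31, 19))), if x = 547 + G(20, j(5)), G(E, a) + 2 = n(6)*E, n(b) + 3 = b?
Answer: √(-140 + √9618)/2 ≈ 3.2376*I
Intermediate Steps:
n(b) = -3 + b
j(m) = 1
G(E, a) = -2 + 3*E (G(E, a) = -2 + (-3 + 6)*E = -2 + 3*E)
x = 605 (x = 547 + (-2 + 3*20) = 547 + (-2 + 60) = 547 + 58 = 605)
k(f, I) = -31/8 (k(f, I) = (⅛)*(-31) = -31/8)
√(p(-53) + √(x + k(-31, 19))) = √(-35 + √(605 - 31/8)) = √(-35 + √(4809/8)) = √(-35 + √9618/4)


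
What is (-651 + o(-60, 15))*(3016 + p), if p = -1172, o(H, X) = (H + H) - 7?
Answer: -1434632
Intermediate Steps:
o(H, X) = -7 + 2*H (o(H, X) = 2*H - 7 = -7 + 2*H)
(-651 + o(-60, 15))*(3016 + p) = (-651 + (-7 + 2*(-60)))*(3016 - 1172) = (-651 + (-7 - 120))*1844 = (-651 - 127)*1844 = -778*1844 = -1434632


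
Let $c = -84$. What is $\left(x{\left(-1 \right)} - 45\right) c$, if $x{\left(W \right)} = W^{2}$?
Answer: $3696$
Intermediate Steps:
$\left(x{\left(-1 \right)} - 45\right) c = \left(\left(-1\right)^{2} - 45\right) \left(-84\right) = \left(1 - 45\right) \left(-84\right) = \left(-44\right) \left(-84\right) = 3696$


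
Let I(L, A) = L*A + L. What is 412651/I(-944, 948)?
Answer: -412651/895856 ≈ -0.46062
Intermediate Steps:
I(L, A) = L + A*L (I(L, A) = A*L + L = L + A*L)
412651/I(-944, 948) = 412651/((-944*(1 + 948))) = 412651/((-944*949)) = 412651/(-895856) = 412651*(-1/895856) = -412651/895856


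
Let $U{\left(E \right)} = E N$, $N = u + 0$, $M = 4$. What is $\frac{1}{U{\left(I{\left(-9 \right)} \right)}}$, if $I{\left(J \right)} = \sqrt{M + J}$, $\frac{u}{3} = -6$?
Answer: $\frac{i \sqrt{5}}{90} \approx 0.024845 i$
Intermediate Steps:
$u = -18$ ($u = 3 \left(-6\right) = -18$)
$N = -18$ ($N = -18 + 0 = -18$)
$I{\left(J \right)} = \sqrt{4 + J}$
$U{\left(E \right)} = - 18 E$ ($U{\left(E \right)} = E \left(-18\right) = - 18 E$)
$\frac{1}{U{\left(I{\left(-9 \right)} \right)}} = \frac{1}{\left(-18\right) \sqrt{4 - 9}} = \frac{1}{\left(-18\right) \sqrt{-5}} = \frac{1}{\left(-18\right) i \sqrt{5}} = \frac{i \sqrt{5}}{90}$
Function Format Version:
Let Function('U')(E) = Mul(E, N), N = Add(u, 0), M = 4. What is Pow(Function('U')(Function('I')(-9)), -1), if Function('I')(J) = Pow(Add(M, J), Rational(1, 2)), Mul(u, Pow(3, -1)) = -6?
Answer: Mul(Rational(1, 90), I, Pow(5, Rational(1, 2))) ≈ Mul(0.024845, I)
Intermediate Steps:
u = -18 (u = Mul(3, -6) = -18)
N = -18 (N = Add(-18, 0) = -18)
Function('I')(J) = Pow(Add(4, J), Rational(1, 2))
Function('U')(E) = Mul(-18, E) (Function('U')(E) = Mul(E, -18) = Mul(-18, E))
Pow(Function('U')(Function('I')(-9)), -1) = Pow(Mul(-18, Pow(Add(4, -9), Rational(1, 2))), -1) = Pow(Mul(-18, Pow(-5, Rational(1, 2))), -1) = Pow(Mul(-18, Mul(I, Pow(5, Rational(1, 2)))), -1) = Pow(Mul(-18, I, Pow(5, Rational(1, 2))), -1) = Mul(Rational(1, 90), I, Pow(5, Rational(1, 2)))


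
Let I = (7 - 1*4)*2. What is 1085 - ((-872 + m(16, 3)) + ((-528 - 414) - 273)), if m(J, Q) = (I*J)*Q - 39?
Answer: 2923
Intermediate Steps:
I = 6 (I = (7 - 4)*2 = 3*2 = 6)
m(J, Q) = -39 + 6*J*Q (m(J, Q) = (6*J)*Q - 39 = 6*J*Q - 39 = -39 + 6*J*Q)
1085 - ((-872 + m(16, 3)) + ((-528 - 414) - 273)) = 1085 - ((-872 + (-39 + 6*16*3)) + ((-528 - 414) - 273)) = 1085 - ((-872 + (-39 + 288)) + (-942 - 273)) = 1085 - ((-872 + 249) - 1215) = 1085 - (-623 - 1215) = 1085 - 1*(-1838) = 1085 + 1838 = 2923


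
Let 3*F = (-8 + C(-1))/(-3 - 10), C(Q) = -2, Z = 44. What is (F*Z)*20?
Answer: 8800/39 ≈ 225.64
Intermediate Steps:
F = 10/39 (F = ((-8 - 2)/(-3 - 10))/3 = (-10/(-13))/3 = (-10*(-1/13))/3 = (⅓)*(10/13) = 10/39 ≈ 0.25641)
(F*Z)*20 = ((10/39)*44)*20 = (440/39)*20 = 8800/39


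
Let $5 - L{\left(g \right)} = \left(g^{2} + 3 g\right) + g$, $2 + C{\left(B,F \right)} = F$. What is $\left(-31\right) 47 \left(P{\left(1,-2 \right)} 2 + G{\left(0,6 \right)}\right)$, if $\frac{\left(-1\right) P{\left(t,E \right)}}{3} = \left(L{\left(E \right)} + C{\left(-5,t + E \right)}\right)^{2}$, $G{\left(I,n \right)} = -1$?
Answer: $316169$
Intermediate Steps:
$C{\left(B,F \right)} = -2 + F$
$L{\left(g \right)} = 5 - g^{2} - 4 g$ ($L{\left(g \right)} = 5 - \left(\left(g^{2} + 3 g\right) + g\right) = 5 - \left(g^{2} + 4 g\right) = 5 - g^{2} - 4 g$)
$P{\left(t,E \right)} = - 3 \left(3 + t - E^{2} - 3 E\right)^{2}$ ($P{\left(t,E \right)} = - 3 \left(\left(5 - E^{2} - 4 E\right) - \left(2 - E - t\right)\right)^{2} = - 3 \left(\left(5 - E^{2} - 4 E\right) + \left(-2 + E + t\right)\right)^{2} = - 3 \left(3 + t - E^{2} - 3 E\right)^{2}$)
$\left(-31\right) 47 \left(P{\left(1,-2 \right)} 2 + G{\left(0,6 \right)}\right) = \left(-31\right) 47 \left(- 3 \left(-3 + \left(-2\right)^{2} - 1 + 3 \left(-2\right)\right)^{2} \cdot 2 - 1\right) = - 1457 \left(- 3 \left(-3 + 4 - 1 - 6\right)^{2} \cdot 2 - 1\right) = - 1457 \left(- 3 \left(-6\right)^{2} \cdot 2 - 1\right) = - 1457 \left(\left(-3\right) 36 \cdot 2 - 1\right) = - 1457 \left(\left(-108\right) 2 - 1\right) = - 1457 \left(-216 - 1\right) = \left(-1457\right) \left(-217\right) = 316169$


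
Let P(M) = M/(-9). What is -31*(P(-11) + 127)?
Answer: -35774/9 ≈ -3974.9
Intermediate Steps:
P(M) = -M/9 (P(M) = M*(-⅑) = -M/9)
-31*(P(-11) + 127) = -31*(-⅑*(-11) + 127) = -31*(11/9 + 127) = -31*1154/9 = -35774/9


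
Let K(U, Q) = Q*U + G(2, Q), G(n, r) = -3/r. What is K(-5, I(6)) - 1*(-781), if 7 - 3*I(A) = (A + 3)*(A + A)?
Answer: 287675/303 ≈ 949.42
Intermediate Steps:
I(A) = 7/3 - 2*A*(3 + A)/3 (I(A) = 7/3 - (A + 3)*(A + A)/3 = 7/3 - (3 + A)*2*A/3 = 7/3 - 2*A*(3 + A)/3)
K(U, Q) = -3/Q + Q*U (K(U, Q) = Q*U - 3/Q = -3/Q + Q*U)
K(-5, I(6)) - 1*(-781) = (-3/(7/3 - 2*6 - ⅔*6²) + (7/3 - 2*6 - ⅔*6²)*(-5)) - 1*(-781) = (-3/(7/3 - 12 - ⅔*36) + (7/3 - 12 - ⅔*36)*(-5)) + 781 = (-3/(7/3 - 12 - 24) + (7/3 - 12 - 24)*(-5)) + 781 = (-3/(-101/3) - 101/3*(-5)) + 781 = (-3*(-3/101) + 505/3) + 781 = (9/101 + 505/3) + 781 = 51032/303 + 781 = 287675/303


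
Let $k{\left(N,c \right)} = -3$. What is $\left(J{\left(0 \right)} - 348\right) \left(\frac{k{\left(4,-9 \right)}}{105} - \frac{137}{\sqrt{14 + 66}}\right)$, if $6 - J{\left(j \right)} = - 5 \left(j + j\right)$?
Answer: $\frac{342}{35} + \frac{23427 \sqrt{5}}{10} \approx 5248.2$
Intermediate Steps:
$J{\left(j \right)} = 6 + 10 j$ ($J{\left(j \right)} = 6 - - 5 \left(j + j\right) = 6 - - 5 \cdot 2 j = 6 - - 10 j = 6 + 10 j$)
$\left(J{\left(0 \right)} - 348\right) \left(\frac{k{\left(4,-9 \right)}}{105} - \frac{137}{\sqrt{14 + 66}}\right) = \left(\left(6 + 10 \cdot 0\right) - 348\right) \left(- \frac{3}{105} - \frac{137}{\sqrt{14 + 66}}\right) = \left(\left(6 + 0\right) - 348\right) \left(\left(-3\right) \frac{1}{105} - \frac{137}{\sqrt{80}}\right) = \left(6 - 348\right) \left(- \frac{1}{35} - \frac{137}{4 \sqrt{5}}\right) = - 342 \left(- \frac{1}{35} - 137 \frac{\sqrt{5}}{20}\right) = - 342 \left(- \frac{1}{35} - \frac{137 \sqrt{5}}{20}\right) = \frac{342}{35} + \frac{23427 \sqrt{5}}{10}$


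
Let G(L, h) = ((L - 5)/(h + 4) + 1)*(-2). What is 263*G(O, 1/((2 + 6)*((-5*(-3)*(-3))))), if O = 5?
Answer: -526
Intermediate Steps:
G(L, h) = -2 - 2*(-5 + L)/(4 + h) (G(L, h) = ((-5 + L)/(4 + h) + 1)*(-2) = (1 + (-5 + L)/(4 + h))*(-2) = -2 - 2*(-5 + L)/(4 + h))
263*G(O, 1/((2 + 6)*((-5*(-3)*(-3))))) = 263*(2*(1 - 1*5 - 1/((2 + 6)*(-5*(-3)*(-3))))/(4 + 1/((2 + 6)*((-5*(-3)*(-3)))))) = 263*(2*(1 - 5 - 1/(8*(15*(-3))))/(4 + 1/(8*((15*(-3)))))) = 263*(2*(1 - 5 - 1/(8*(-45)))/(4 + (1/8)/(-45))) = 263*(2*(1 - 5 - (-1)/(8*45))/(4 + (1/8)*(-1/45))) = 263*(2*(1 - 5 - 1*(-1/360))/(4 - 1/360)) = 263*(2*(1 - 5 + 1/360)/(1439/360)) = 263*(2*(360/1439)*(-1439/360)) = 263*(-2) = -526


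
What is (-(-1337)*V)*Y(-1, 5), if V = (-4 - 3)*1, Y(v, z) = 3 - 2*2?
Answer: 9359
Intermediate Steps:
Y(v, z) = -1 (Y(v, z) = 3 - 4 = -1)
V = -7 (V = -7*1 = -7)
(-(-1337)*V)*Y(-1, 5) = -(-1337)*(-7)*(-1) = -191*49*(-1) = -9359*(-1) = 9359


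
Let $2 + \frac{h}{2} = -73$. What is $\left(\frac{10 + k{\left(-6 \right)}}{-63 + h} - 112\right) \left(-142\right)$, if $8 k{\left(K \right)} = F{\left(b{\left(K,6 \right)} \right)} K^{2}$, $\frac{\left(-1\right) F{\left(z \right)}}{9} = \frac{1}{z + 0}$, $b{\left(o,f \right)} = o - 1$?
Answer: $\frac{334205}{21} \approx 15915.0$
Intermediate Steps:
$h = -150$ ($h = -4 + 2 \left(-73\right) = -4 - 146 = -150$)
$b{\left(o,f \right)} = -1 + o$
$F{\left(z \right)} = - \frac{9}{z}$ ($F{\left(z \right)} = - \frac{9}{z + 0} = - \frac{9}{z}$)
$k{\left(K \right)} = - \frac{9 K^{2}}{8 \left(-1 + K\right)}$ ($k{\left(K \right)} = \frac{- \frac{9}{-1 + K} K^{2}}{8} = \frac{\left(-9\right) K^{2} \frac{1}{-1 + K}}{8} = - \frac{9 K^{2}}{8 \left(-1 + K\right)}$)
$\left(\frac{10 + k{\left(-6 \right)}}{-63 + h} - 112\right) \left(-142\right) = \left(\frac{10 - \frac{9 \left(-6\right)^{2}}{-8 + 8 \left(-6\right)}}{-63 - 150} - 112\right) \left(-142\right) = \left(\frac{10 - \frac{324}{-8 - 48}}{-213} - 112\right) \left(-142\right) = \left(\left(10 - \frac{324}{-56}\right) \left(- \frac{1}{213}\right) - 112\right) \left(-142\right) = \left(\left(10 - 324 \left(- \frac{1}{56}\right)\right) \left(- \frac{1}{213}\right) - 112\right) \left(-142\right) = \left(\left(10 + \frac{81}{14}\right) \left(- \frac{1}{213}\right) - 112\right) \left(-142\right) = \left(\frac{221}{14} \left(- \frac{1}{213}\right) - 112\right) \left(-142\right) = \left(- \frac{221}{2982} - 112\right) \left(-142\right) = \left(- \frac{334205}{2982}\right) \left(-142\right) = \frac{334205}{21}$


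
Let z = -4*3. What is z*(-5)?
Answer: 60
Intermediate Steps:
z = -12
z*(-5) = -12*(-5) = 60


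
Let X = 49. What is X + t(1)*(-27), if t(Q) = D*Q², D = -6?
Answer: 211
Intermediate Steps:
t(Q) = -6*Q²
X + t(1)*(-27) = 49 - 6*1²*(-27) = 49 - 6*1*(-27) = 49 - 6*(-27) = 49 + 162 = 211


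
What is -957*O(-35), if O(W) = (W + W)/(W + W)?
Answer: -957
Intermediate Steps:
O(W) = 1 (O(W) = (2*W)/((2*W)) = (2*W)*(1/(2*W)) = 1)
-957*O(-35) = -957*1 = -957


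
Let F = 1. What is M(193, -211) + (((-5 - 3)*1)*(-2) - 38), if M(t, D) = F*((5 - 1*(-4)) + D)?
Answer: -224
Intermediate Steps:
M(t, D) = 9 + D (M(t, D) = 1*((5 - 1*(-4)) + D) = 1*((5 + 4) + D) = 1*(9 + D) = 9 + D)
M(193, -211) + (((-5 - 3)*1)*(-2) - 38) = (9 - 211) + (((-5 - 3)*1)*(-2) - 38) = -202 + (-8*1*(-2) - 38) = -202 + (-8*(-2) - 38) = -202 + (16 - 38) = -202 - 22 = -224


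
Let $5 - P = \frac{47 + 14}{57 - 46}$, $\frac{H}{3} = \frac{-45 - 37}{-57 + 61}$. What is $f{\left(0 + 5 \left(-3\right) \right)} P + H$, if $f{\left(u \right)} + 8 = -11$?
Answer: $- \frac{1125}{22} \approx -51.136$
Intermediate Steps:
$f{\left(u \right)} = -19$ ($f{\left(u \right)} = -8 - 11 = -19$)
$H = - \frac{123}{2}$ ($H = 3 \frac{-45 - 37}{-57 + 61} = 3 \left(- \frac{82}{4}\right) = 3 \left(\left(-82\right) \frac{1}{4}\right) = 3 \left(- \frac{41}{2}\right) = - \frac{123}{2} \approx -61.5$)
$P = - \frac{6}{11}$ ($P = 5 - \frac{47 + 14}{57 - 46} = 5 - \frac{61}{11} = - \frac{6}{11} \approx -0.54545$)
$f{\left(0 + 5 \left(-3\right) \right)} P + H = \left(-19\right) \left(- \frac{6}{11}\right) - \frac{123}{2} = \frac{114}{11} - \frac{123}{2} = - \frac{1125}{22}$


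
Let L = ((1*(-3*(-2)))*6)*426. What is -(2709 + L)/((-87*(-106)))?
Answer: -6015/3074 ≈ -1.9567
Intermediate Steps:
L = 15336 (L = ((1*6)*6)*426 = (6*6)*426 = 36*426 = 15336)
-(2709 + L)/((-87*(-106))) = -(2709 + 15336)/((-87*(-106))) = -18045/9222 = -1*6015/3074 = -6015/3074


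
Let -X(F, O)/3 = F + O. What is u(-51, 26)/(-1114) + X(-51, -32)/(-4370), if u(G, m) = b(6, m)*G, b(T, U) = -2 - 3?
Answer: -347934/1217045 ≈ -0.28588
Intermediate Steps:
b(T, U) = -5
X(F, O) = -3*F - 3*O (X(F, O) = -3*(F + O) = -3*F - 3*O)
u(G, m) = -5*G
u(-51, 26)/(-1114) + X(-51, -32)/(-4370) = -5*(-51)/(-1114) + (-3*(-51) - 3*(-32))/(-4370) = 255*(-1/1114) + (153 + 96)*(-1/4370) = -255/1114 + 249*(-1/4370) = -255/1114 - 249/4370 = -347934/1217045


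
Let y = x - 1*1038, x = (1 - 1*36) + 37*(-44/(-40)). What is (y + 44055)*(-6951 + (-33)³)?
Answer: -9225787788/5 ≈ -1.8452e+9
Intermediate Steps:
x = 57/10 (x = (1 - 36) + 37*(-44*(-1/40)) = -35 + 37*(11/10) = -35 + 407/10 = 57/10 ≈ 5.7000)
y = -10323/10 (y = 57/10 - 1*1038 = 57/10 - 1038 = -10323/10 ≈ -1032.3)
(y + 44055)*(-6951 + (-33)³) = (-10323/10 + 44055)*(-6951 + (-33)³) = 430227*(-6951 - 35937)/10 = (430227/10)*(-42888) = -9225787788/5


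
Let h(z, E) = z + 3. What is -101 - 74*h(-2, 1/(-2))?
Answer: -175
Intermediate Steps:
h(z, E) = 3 + z
-101 - 74*h(-2, 1/(-2)) = -101 - 74*(3 - 2) = -101 - 74*1 = -101 - 74 = -175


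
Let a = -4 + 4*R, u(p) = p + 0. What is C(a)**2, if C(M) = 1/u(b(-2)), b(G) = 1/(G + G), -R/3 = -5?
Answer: 16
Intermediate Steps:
R = 15 (R = -3*(-5) = 15)
b(G) = 1/(2*G)
u(p) = p
a = 56 (a = -4 + 4*15 = -4 + 60 = 56)
C(M) = -4 (C(M) = 1/((1/2)/(-2)) = 1/((1/2)*(-1/2)) = 1/(-1/4) = -4)
C(a)**2 = (-4)**2 = 16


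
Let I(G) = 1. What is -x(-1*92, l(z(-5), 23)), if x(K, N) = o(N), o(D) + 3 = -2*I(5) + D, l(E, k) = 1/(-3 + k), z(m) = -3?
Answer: 99/20 ≈ 4.9500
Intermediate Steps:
o(D) = -5 + D (o(D) = -3 + (-2*1 + D) = -3 + (-2 + D) = -5 + D)
x(K, N) = -5 + N
-x(-1*92, l(z(-5), 23)) = -(-5 + 1/(-3 + 23)) = -(-5 + 1/20) = -1*(-99/20) = 99/20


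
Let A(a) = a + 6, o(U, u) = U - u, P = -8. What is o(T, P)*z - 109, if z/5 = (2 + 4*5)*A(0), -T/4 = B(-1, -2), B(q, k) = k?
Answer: 10451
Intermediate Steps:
T = 8 (T = -4*(-2) = 8)
A(a) = 6 + a
z = 660 (z = 5*((2 + 4*5)*(6 + 0)) = 5*((2 + 20)*6) = 5*(22*6) = 5*132 = 660)
o(T, P)*z - 109 = (8 - 1*(-8))*660 - 109 = (8 + 8)*660 - 109 = 16*660 - 109 = 10560 - 109 = 10451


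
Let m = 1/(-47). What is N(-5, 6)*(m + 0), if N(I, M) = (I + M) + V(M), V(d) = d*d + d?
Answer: -43/47 ≈ -0.91489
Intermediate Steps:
V(d) = d + d² (V(d) = d² + d = d + d²)
N(I, M) = I + M + M*(1 + M) (N(I, M) = (I + M) + M*(1 + M) = I + M + M*(1 + M))
m = -1/47 ≈ -0.021277
N(-5, 6)*(m + 0) = (-5 + 6 + 6*(1 + 6))*(-1/47 + 0) = (-5 + 6 + 6*7)*(-1/47) = (-5 + 6 + 42)*(-1/47) = 43*(-1/47) = -43/47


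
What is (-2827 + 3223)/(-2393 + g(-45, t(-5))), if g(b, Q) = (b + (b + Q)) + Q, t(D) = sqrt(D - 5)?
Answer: -983268/6165329 - 792*I*sqrt(10)/6165329 ≈ -0.15948 - 0.00040623*I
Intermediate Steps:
t(D) = sqrt(-5 + D)
g(b, Q) = 2*Q + 2*b (g(b, Q) = (b + (Q + b)) + Q = (Q + 2*b) + Q = 2*Q + 2*b)
(-2827 + 3223)/(-2393 + g(-45, t(-5))) = (-2827 + 3223)/(-2393 + (2*sqrt(-5 - 5) + 2*(-45))) = 396/(-2393 + (2*sqrt(-10) - 90)) = 396/(-2393 + (2*(I*sqrt(10)) - 90)) = 396/(-2393 + (2*I*sqrt(10) - 90)) = 396/(-2393 + (-90 + 2*I*sqrt(10))) = 396/(-2483 + 2*I*sqrt(10))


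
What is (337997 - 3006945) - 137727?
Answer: -2806675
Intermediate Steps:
(337997 - 3006945) - 137727 = -2668948 - 137727 = -2806675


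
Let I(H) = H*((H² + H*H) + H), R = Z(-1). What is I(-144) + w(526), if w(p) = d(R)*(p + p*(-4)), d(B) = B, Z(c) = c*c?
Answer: -5952810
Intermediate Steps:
Z(c) = c²
R = 1 (R = (-1)² = 1)
w(p) = -3*p (w(p) = 1*(p + p*(-4)) = 1*(p - 4*p) = 1*(-3*p) = -3*p)
I(H) = H*(H + 2*H²) (I(H) = H*((H² + H²) + H) = H*(2*H² + H) = H*(H + 2*H²))
I(-144) + w(526) = (-144)²*(1 + 2*(-144)) - 3*526 = 20736*(1 - 288) - 1578 = 20736*(-287) - 1578 = -5951232 - 1578 = -5952810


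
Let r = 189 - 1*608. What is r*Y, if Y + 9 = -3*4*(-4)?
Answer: -16341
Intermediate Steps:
Y = 39 (Y = -9 - 3*4*(-4) = -9 - 12*(-4) = -9 + 48 = 39)
r = -419 (r = 189 - 608 = -419)
r*Y = -419*39 = -16341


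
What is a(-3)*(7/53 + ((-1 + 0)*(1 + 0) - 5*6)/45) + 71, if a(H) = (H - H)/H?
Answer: 71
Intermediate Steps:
a(H) = 0 (a(H) = 0/H = 0)
a(-3)*(7/53 + ((-1 + 0)*(1 + 0) - 5*6)/45) + 71 = 0*(7/53 + ((-1 + 0)*(1 + 0) - 5*6)/45) + 71 = 0*(7*(1/53) + (-1*1 - 30)*(1/45)) + 71 = 0*(7/53 + (-1 - 30)*(1/45)) + 71 = 0*(7/53 - 31*1/45) + 71 = 0*(7/53 - 31/45) + 71 = 0*(-1328/2385) + 71 = 0 + 71 = 71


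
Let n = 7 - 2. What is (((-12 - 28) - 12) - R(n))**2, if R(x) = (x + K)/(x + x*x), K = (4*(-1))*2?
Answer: 269361/100 ≈ 2693.6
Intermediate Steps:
K = -8 (K = -4*2 = -8)
n = 5
R(x) = (-8 + x)/(x + x**2) (R(x) = (x - 8)/(x + x*x) = (-8 + x)/(x + x**2))
(((-12 - 28) - 12) - R(n))**2 = (((-12 - 28) - 12) - (-8 + 5)/(5*(1 + 5)))**2 = ((-40 - 12) - (-3)/(5*6))**2 = (-52 - (-3)/(5*6))**2 = (-52 - 1*(-1/10))**2 = (-52 + 1/10)**2 = (-519/10)**2 = 269361/100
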